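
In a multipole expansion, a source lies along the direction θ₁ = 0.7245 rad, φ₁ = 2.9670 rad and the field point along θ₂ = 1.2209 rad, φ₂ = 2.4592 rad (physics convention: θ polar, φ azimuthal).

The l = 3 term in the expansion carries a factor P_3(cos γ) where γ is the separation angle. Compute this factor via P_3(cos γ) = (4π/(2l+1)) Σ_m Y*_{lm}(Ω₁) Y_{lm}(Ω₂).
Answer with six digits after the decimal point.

Summing Y*_{l m}(θ₁,φ₁)·Y_{l m}(θ₂,φ₂) over m ∈ [−3, 3]; prefactor 4π/(2·3+1) = 1.795196:
  m=-3: Y*=-0.105178+0.060750i  Y=+0.158612-0.307375i  product +0.001990+0.041965i
  m=-2: Y*=+0.315871-0.115010i  Y=+0.063242+0.302631i  product +0.054782+0.088319i
  m=-1: Y*=-0.380472+0.067111i  Y=+0.097176+0.078968i  product -0.042272-0.023523i
  m=+0: Y*=-0.054844-0.000000i  Y=-0.308611+0.000000i  product +0.016926+0.000000i
  m=+1: Y*=+0.380472+0.067111i  Y=-0.097176+0.078968i  product -0.042272+0.023523i
  m=+2: Y*=+0.315871+0.115010i  Y=+0.063242-0.302631i  product +0.054782-0.088319i
  m=+3: Y*=+0.105178+0.060750i  Y=-0.158612-0.307375i  product +0.001990-0.041965i
Total Σ_m = +0.045926+0.000000i. Multiply by 1.795196: +0.082447+0.000000i. P_3(cos γ) = 0.082447

0.082447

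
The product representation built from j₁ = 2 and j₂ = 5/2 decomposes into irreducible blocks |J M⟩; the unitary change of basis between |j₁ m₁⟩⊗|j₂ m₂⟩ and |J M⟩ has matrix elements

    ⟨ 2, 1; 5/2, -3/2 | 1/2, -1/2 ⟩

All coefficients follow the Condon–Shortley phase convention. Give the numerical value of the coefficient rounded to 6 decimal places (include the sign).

-0.516398  (= −√(4/15))

triangle: 4!·0!·1!/6! = 24/720
(j±m)!: 3!·1!·1!·4!·0!·1! = 144
prefactor² = (2J+1)·Δ·N² = 48/5
  k=1: −1/(1!·3!·0!·0!·0!·1!) = -1/6
Σ = -1/6  ⇒  CG² = 48/5·(-1/6)² = 4/15
CG = −√(4/15) = -0.516398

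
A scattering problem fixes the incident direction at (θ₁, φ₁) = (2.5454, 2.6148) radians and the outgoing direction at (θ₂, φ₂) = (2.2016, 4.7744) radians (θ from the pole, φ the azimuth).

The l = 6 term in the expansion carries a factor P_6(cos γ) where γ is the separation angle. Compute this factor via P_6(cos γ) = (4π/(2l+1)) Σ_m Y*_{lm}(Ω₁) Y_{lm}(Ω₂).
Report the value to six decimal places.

Expand P_6 via completeness: Σ_{m} conj(Y_{6,m}) at Ω₁ times Y_{6,m} at Ω₂ —
  term(m=-6) = +0.001875-0.000773i   from Y*(Ω₁)=-0.015136+0.000290i, Y(Ω₂)=-0.124816+0.048709i
  term(m=-5) = -0.005143+0.025689i   from Y*(Ω₁)=-0.067541-0.037570i, Y(Ω₂)=-0.103426-0.322814i
  term(m=-4) = -0.070180-0.070318i   from Y*(Ω₁)=-0.118378-0.199118i, Y(Ω₂)=+0.415744-0.105291i
  term(m=-3) = +0.070928-0.014054i   from Y*(Ω₁)=-0.004143-0.432418i, Y(Ω₂)=+0.030927+0.164324i
  term(m=-2) = +0.043949-0.105955i   from Y*(Ω₁)=+0.210550-0.370123i, Y(Ω₂)=+0.267313-0.033324i
  term(m=-1) = -0.002100-0.003145i   from Y*(Ω₁)=-0.011549+0.006717i, Y(Ω₂)=+0.017542+0.282515i
  term(m=+0) = -0.083944-0.000000i   from Y*(Ω₁)=-0.421633-0.000000i, Y(Ω₂)=+0.199091+0.000000i
  term(m=+1) = -0.002100+0.003145i   from Y*(Ω₁)=+0.011549+0.006717i, Y(Ω₂)=-0.017542+0.282515i
  term(m=+2) = +0.043949+0.105955i   from Y*(Ω₁)=+0.210550+0.370123i, Y(Ω₂)=+0.267313+0.033324i
  term(m=+3) = +0.070928+0.014054i   from Y*(Ω₁)=+0.004143-0.432418i, Y(Ω₂)=-0.030927+0.164324i
  term(m=+4) = -0.070180+0.070318i   from Y*(Ω₁)=-0.118378+0.199118i, Y(Ω₂)=+0.415744+0.105291i
  term(m=+5) = -0.005143-0.025689i   from Y*(Ω₁)=+0.067541-0.037570i, Y(Ω₂)=+0.103426-0.322814i
  term(m=+6) = +0.001875+0.000773i   from Y*(Ω₁)=-0.015136-0.000290i, Y(Ω₂)=-0.124816-0.048709i
Accumulated sum -0.005285+0.000000i; after 4π/(2l+1) scaling, -0.005109+0.000000i ⇒ P_6 = -0.005109

-0.005109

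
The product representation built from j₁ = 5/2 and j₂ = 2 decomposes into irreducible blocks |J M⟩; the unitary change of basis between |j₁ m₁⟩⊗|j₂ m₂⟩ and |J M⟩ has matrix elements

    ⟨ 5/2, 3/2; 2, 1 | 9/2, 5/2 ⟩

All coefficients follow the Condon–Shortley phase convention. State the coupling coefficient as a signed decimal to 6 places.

√[10·0!5!4!/10! · 4!1!3!1!7!2!] = √(11520)
  +(−1)^0/∏(0,0,1,3,4,1)! = 1/144  (running 1/144)
⟨..|..⟩ = √(11520)·(1/144) = +0.745356

+0.745356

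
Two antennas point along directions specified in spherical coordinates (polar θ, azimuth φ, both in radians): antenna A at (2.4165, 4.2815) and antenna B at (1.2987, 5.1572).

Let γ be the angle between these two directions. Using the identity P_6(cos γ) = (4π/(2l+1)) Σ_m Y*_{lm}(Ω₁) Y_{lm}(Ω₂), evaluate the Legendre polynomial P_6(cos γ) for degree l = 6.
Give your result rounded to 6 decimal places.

Addition theorem: P_6(cos γ) = (4π/13) Σ_m Y*_{lm}(Ω₁) Y_{lm}(Ω₂), m = −6…6:
  term(m=-6) = (0.008178, 0.013587)   from Y*(Ω₁)=(0.034909, 0.021705), Y(Ω₂)=(0.343478, 0.175655)
  term(m=-5) = (0.019637, -0.056611)   from Y*(Ω₁)=(0.134095, -0.088556), Y(Ω₂)=(0.296106, -0.226627)
  term(m=-4) = (0.021034, -0.007946)   from Y*(Ω₁)=(-0.054214, -0.352130), Y(Ω₂)=(0.013060, 0.061744)
  term(m=-3) = (-0.135058, -0.076344)   from Y*(Ω₁)=(-0.432364, -0.123453), Y(Ω₂)=(0.335440, 0.080796)
  term(m=-2) = (0.001265, 0.006929)   from Y*(Ω₁)=(-0.118624, 0.138285), Y(Ω₂)=(0.024344, -0.030031)
  term(m=-1) = (0.060869, -0.072990)   from Y*(Ω₁)=(-0.123855, -0.269426), Y(Ω₂)=(0.137910, 0.289318)
  term(m=+0) = (-0.018361, -0.000000)   from Y*(Ω₁)=(-0.281075, -0.000000), Y(Ω₂)=(0.065325, 0.000000)
  term(m=+1) = (0.060869, 0.072990)   from Y*(Ω₁)=(0.123855, -0.269426), Y(Ω₂)=(-0.137910, 0.289318)
  term(m=+2) = (0.001265, -0.006929)   from Y*(Ω₁)=(-0.118624, -0.138285), Y(Ω₂)=(0.024344, 0.030031)
  term(m=+3) = (-0.135058, 0.076344)   from Y*(Ω₁)=(0.432364, -0.123453), Y(Ω₂)=(-0.335440, 0.080796)
  term(m=+4) = (0.021034, 0.007946)   from Y*(Ω₁)=(-0.054214, 0.352130), Y(Ω₂)=(0.013060, -0.061744)
  term(m=+5) = (0.019637, 0.056611)   from Y*(Ω₁)=(-0.134095, -0.088556), Y(Ω₂)=(-0.296106, -0.226627)
  term(m=+6) = (0.008178, -0.013587)   from Y*(Ω₁)=(0.034909, -0.021705), Y(Ω₂)=(0.343478, -0.175655)
Accumulated sum (-0.066510, 0.000000); after 4π/(2l+1) scaling, (-0.064292, 0.000000) ⇒ P_6 = -0.064292

-0.064292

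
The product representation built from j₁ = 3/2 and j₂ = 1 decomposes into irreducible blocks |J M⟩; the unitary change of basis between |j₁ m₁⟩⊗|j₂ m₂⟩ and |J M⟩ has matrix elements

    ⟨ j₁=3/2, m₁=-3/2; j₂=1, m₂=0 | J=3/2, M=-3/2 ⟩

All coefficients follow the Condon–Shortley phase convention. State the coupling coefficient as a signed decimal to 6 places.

triangle: 1!·2!·1!/5! = 2/120
(j±m)!: 0!·3!·1!·1!·0!·3! = 36
prefactor² = (2J+1)·Δ·N² = 12/5
  k=1: −1/(1!·0!·2!·0!·0!·1!) = -1/2
Σ = -1/2  ⇒  CG² = 12/5·(-1/2)² = 3/5
CG = −√(3/5) = -0.774597

−√(3/5) ≈ -0.774597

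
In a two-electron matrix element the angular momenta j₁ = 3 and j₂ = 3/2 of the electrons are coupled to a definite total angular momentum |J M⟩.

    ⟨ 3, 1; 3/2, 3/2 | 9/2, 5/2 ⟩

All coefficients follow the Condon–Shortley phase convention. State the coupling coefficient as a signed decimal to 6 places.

j₁+j₂−J=0  J+j₁−j₂=6  J−j₁+j₂=3  j₁+j₂+J+1=10
(j₁±m₁, j₂±m₂, J±M) = (4,2,3,0,7,2)
P² = 34560
sum k=0..0:
  [0] +1/288 = 1/288
S = 1/288
C² = P²·S² = 5/12 ; C = +0.645497

+0.645497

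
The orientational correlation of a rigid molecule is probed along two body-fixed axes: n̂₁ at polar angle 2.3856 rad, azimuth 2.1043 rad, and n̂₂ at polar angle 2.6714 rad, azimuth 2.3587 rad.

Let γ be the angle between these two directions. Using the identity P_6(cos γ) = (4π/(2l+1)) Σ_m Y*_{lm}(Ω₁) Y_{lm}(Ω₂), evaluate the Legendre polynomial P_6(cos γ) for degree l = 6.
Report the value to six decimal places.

0.180687

Addition theorem: P_6(cos γ) = (4π/13) Σ_m Y*_{lm}(Ω₁) Y_{lm}(Ω₂), m = −6…6:
  term(m=-6) = 0.00001 - 0.00021j   from Y*(Ω₁)=0.05026 + 0.00299j, Y(Ω₂)=-0.00006 - 0.00418j
  term(m=-5) = 0.00155 - 0.00503j   from Y*(Ω₁)=0.08445 + 0.16459j, Y(Ω₂)=-0.02039 - 0.01988j
  term(m=-4) = 0.02330 - 0.03774j   from Y*(Ω₁)=-0.20349 + 0.32226j, Y(Ω₂)=-0.11637 + 0.00117j
  term(m=-3) = 0.09680 - 0.09260j   from Y*(Ω₁)=-0.43180 - 0.01283j, Y(Ω₂)=-0.21761 + 0.22091j
  term(m=-2) = 0.04852 - 0.02707j   from Y*(Ω₁)=-0.05323 - 0.09656j, Y(Ω₂)=0.00253 + 0.50392j
  term(m=-1) = -0.10823 + 0.02814j   from Y*(Ω₁)=-0.17081 + 0.28919j, Y(Ω₂)=0.23602 + 0.23484j
  term(m=+0) = 0.06300 + 0.00000j   from Y*(Ω₁)=-0.21753 + 0.00000j, Y(Ω₂)=-0.28960 + 0.00000j
  term(m=+1) = -0.10823 - 0.02814j   from Y*(Ω₁)=0.17081 + 0.28919j, Y(Ω₂)=-0.23602 + 0.23484j
  term(m=+2) = 0.04852 + 0.02707j   from Y*(Ω₁)=-0.05323 + 0.09656j, Y(Ω₂)=0.00253 - 0.50392j
  term(m=+3) = 0.09680 + 0.09260j   from Y*(Ω₁)=0.43180 - 0.01283j, Y(Ω₂)=0.21761 + 0.22091j
  term(m=+4) = 0.02330 + 0.03774j   from Y*(Ω₁)=-0.20349 - 0.32226j, Y(Ω₂)=-0.11637 - 0.00117j
  term(m=+5) = 0.00155 + 0.00503j   from Y*(Ω₁)=-0.08445 + 0.16459j, Y(Ω₂)=0.02039 - 0.01988j
  term(m=+6) = 0.00001 + 0.00021j   from Y*(Ω₁)=0.05026 - 0.00299j, Y(Ω₂)=-0.00006 + 0.00418j
Total Σ_m = 0.18692 + 0.00000j. Multiply by 0.966644: 0.18069 + 0.00000j. P_6(cos γ) = 0.180687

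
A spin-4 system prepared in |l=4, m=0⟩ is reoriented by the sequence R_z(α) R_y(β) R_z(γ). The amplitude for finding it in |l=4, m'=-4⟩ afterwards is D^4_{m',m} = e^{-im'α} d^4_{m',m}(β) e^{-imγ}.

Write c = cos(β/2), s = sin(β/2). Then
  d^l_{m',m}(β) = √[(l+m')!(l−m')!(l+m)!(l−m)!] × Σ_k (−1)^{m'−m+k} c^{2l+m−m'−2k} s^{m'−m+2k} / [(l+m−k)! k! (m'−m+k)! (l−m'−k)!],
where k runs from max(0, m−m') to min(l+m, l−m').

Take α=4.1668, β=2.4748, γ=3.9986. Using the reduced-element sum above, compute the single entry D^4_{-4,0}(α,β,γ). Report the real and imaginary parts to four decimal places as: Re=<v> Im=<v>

Re=-0.0439 Im=-0.0626

Split into d^4_{-4,0}(β=2.4748) × two z-phases.
Half-angle: c=0.327254, s=0.944936. N=√(1·40320·24·24)=4819.161753
The bounds max(0,m−m')=4 and min(l+m,l−m')=4 give 1 term
  k=4: (−1)^0·4819.1618/(576)·0.3273^4·0.9449^4 = +0.076507
d^4_{-4,0}(2.4748) = +0.076507
D = (-0.574145-0.818754i)·(+0.076507)·(+1.000000+0.000000i) = -0.043926-0.062640i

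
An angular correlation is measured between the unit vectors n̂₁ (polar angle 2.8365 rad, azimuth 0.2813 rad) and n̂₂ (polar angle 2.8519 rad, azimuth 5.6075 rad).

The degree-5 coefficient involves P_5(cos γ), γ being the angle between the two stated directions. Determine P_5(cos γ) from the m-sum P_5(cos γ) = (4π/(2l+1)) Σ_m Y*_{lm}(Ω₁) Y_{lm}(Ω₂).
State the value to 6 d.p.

0.519091

Expand P_5 via completeness: Σ_{m} conj(Y_{5,m}) at Ω₁ times Y_{5,m} at Ω₂ —
  term(m=-5) = 0.00000 - 0.00000j   from Y*(Ω₁)=0.00019 + 0.00112j, Y(Ω₂)=-0.00086 - 0.00021j
  term(m=-4) = -0.00008 - 0.00007j   from Y*(Ω₁)=-0.00491 - 0.01028j, Y(Ω₂)=0.00848 - 0.00398j
  term(m=-3) = -0.00380 + 0.00106j   from Y*(Ω₁)=0.04479 + 0.05036j, Y(Ω₂)=-0.02581 + 0.05260j
  term(m=-2) = -0.01974 + 0.05525j   from Y*(Ω₁)=-0.21335 - 0.13454j, Y(Ω₂)=-0.05063 - 0.22704j
  term(m=-1) = 0.16755 + 0.23780j   from Y*(Ω₁)=0.52170 + 0.15075j, Y(Ω₂)=0.41798 + 0.33503j
  term(m=+0) = 0.16654 + 0.00000j   from Y*(Ω₁)=-0.38597 + 0.00000j, Y(Ω₂)=-0.43148 + 0.00000j
  term(m=+1) = 0.16755 - 0.23780j   from Y*(Ω₁)=-0.52170 + 0.15075j, Y(Ω₂)=-0.41798 + 0.33503j
  term(m=+2) = -0.01974 - 0.05525j   from Y*(Ω₁)=-0.21335 + 0.13454j, Y(Ω₂)=-0.05063 + 0.22704j
  term(m=+3) = -0.00380 - 0.00106j   from Y*(Ω₁)=-0.04479 + 0.05036j, Y(Ω₂)=0.02581 + 0.05260j
  term(m=+4) = -0.00008 + 0.00007j   from Y*(Ω₁)=-0.00491 + 0.01028j, Y(Ω₂)=0.00848 + 0.00398j
  term(m=+5) = 0.00000 + 0.00000j   from Y*(Ω₁)=-0.00019 + 0.00112j, Y(Ω₂)=0.00086 - 0.00021j
Σ over m = 0.45439 + 0.00000j; ×(4π/11) → 0.51909 + 0.00000j. Real part: 0.519091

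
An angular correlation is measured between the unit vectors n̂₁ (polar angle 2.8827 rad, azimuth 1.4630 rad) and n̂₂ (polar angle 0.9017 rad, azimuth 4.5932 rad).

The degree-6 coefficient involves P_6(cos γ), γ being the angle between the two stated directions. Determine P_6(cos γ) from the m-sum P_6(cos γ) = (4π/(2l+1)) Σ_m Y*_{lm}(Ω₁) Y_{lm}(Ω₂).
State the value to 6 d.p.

Term-by-term m-sum for l=6 (normalisation 4π/13 = 0.966644):
  [-6]  conj(Y_{6,-6})(Ω₁) = -0.00011 + 0.00008j ; Y_{6,-6}(Ω₂) = -0.08495 - 0.07377j ; Δ = 0.00002 + 0.00000j
  [-5]  conj(Y_{6,-5})(Ω₁) = -0.00091 - 0.00153j ; Y_{6,-5}(Ω₂) = -0.17299 + 0.25508j ; Δ = 0.00055 + 0.00003j
  [-4]  conj(Y_{6,-4})(Ω₁) = 0.01292 - 0.00594j ; Y_{6,-4}(Ω₂) = 0.38785 + 0.20032j ; Δ = 0.00620 + 0.00028j
  [-3]  conj(Y_{6,-3})(Ω₁) = 0.02444 + 0.07292j ; Y_{6,-3}(Ω₂) = 0.08409 - 0.22507j ; Δ = 0.01847 + 0.00063j
  [-2]  conj(Y_{6,-2})(Ω₁) = -0.27099 + 0.05935j ; Y_{6,-2}(Ω₂) = 0.20260 + 0.04923j ; Δ = -0.05782 - 0.00132j
  [-1]  conj(Y_{6,-1})(Ω₁) = -0.06343 - 0.58611j ; Y_{6,-1}(Ω₂) = 0.03950 - 0.32985j ; Δ = -0.19584 - 0.00223j
  [+0]  conj(Y_{6,0})(Ω₁) = 0.41624 + 0.00000j ; Y_{6,0}(Ω₂) = 0.12240 + 0.00000j ; Δ = 0.05095 + 0.00000j
  [+1]  conj(Y_{6,1})(Ω₁) = 0.06343 - 0.58611j ; Y_{6,1}(Ω₂) = -0.03950 - 0.32985j ; Δ = -0.19584 + 0.00223j
  [+2]  conj(Y_{6,2})(Ω₁) = -0.27099 - 0.05935j ; Y_{6,2}(Ω₂) = 0.20260 - 0.04923j ; Δ = -0.05782 + 0.00132j
  [+3]  conj(Y_{6,3})(Ω₁) = -0.02444 + 0.07292j ; Y_{6,3}(Ω₂) = -0.08409 - 0.22507j ; Δ = 0.01847 - 0.00063j
  [+4]  conj(Y_{6,4})(Ω₁) = 0.01292 + 0.00594j ; Y_{6,4}(Ω₂) = 0.38785 - 0.20032j ; Δ = 0.00620 - 0.00028j
  [+5]  conj(Y_{6,5})(Ω₁) = 0.00091 - 0.00153j ; Y_{6,5}(Ω₂) = 0.17299 + 0.25508j ; Δ = 0.00055 - 0.00003j
  [+6]  conj(Y_{6,6})(Ω₁) = -0.00011 - 0.00008j ; Y_{6,6}(Ω₂) = -0.08495 + 0.07377j ; Δ = 0.00002 - 0.00000j
Accumulated sum -0.40591 - 0.00000j; after 4π/(2l+1) scaling, -0.39237 - 0.00000j ⇒ P_6 = -0.392371

-0.392371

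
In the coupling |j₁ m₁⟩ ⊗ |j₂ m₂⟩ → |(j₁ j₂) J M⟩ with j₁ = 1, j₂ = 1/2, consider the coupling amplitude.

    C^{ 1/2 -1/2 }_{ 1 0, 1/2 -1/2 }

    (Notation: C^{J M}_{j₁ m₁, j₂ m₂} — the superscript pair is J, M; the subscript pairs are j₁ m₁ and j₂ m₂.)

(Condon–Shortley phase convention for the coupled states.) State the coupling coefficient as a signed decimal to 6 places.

√[2·1!1!0!/3! · 1!1!0!1!0!1!] = √(1/3)
  +(−1)^0/∏(0,1,1,0,0,0)! = 1  (running 1)
⟨..|..⟩ = √(1/3)·(1) = +0.577350

+0.577350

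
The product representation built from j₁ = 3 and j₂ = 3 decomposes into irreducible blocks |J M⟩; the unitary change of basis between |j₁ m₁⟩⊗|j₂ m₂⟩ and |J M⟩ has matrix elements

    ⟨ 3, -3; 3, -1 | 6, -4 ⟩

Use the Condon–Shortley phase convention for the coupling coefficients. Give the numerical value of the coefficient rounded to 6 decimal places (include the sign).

+0.476731

j₁+j₂−J=0  J+j₁−j₂=6  J−j₁+j₂=6  j₁+j₂+J+1=13
(j₁±m₁, j₂±m₂, J±M) = (0,6,2,4,2,10)
P² = 2985984000/11
sum k=0..0:
  [0] +1/34560 = 1/34560
S = 1/34560
C² = P²·S² = 5/22 ; C = +0.476731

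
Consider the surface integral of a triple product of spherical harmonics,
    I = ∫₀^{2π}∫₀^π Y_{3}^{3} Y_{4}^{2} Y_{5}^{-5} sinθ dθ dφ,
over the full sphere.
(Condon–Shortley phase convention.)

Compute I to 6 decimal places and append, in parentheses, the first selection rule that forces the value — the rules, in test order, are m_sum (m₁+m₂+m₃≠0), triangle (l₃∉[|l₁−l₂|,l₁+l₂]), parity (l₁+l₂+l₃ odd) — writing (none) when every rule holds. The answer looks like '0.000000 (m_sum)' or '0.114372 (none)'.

0.138791 (none)

m-sum 0 ✓  L=12 even ✓  1≤5≤7 ✓
Π(2lᵢ+1) = 7×9×11 = 693
triangle coeff Δ(3,4,5) = 1/180180
Σ_t [0,2]: t=0:+1/576 t=1:−1/144 t=2:+1/576 = -1/288
(3j)²=20/1001 [(3 4 5; 0 0 0)], sign=+1
Σ_t [0,0]: t=0:+1/34560 = 1/34560
(3j)²=5/286 [(3 4 5; 3 2 -5)], sign=+1
⇒ 4πI² = 450/1859
I = (+1)√(450/1859/(4π)) = 0.13879110
No selection rule forces the value: the integral is nonzero (none).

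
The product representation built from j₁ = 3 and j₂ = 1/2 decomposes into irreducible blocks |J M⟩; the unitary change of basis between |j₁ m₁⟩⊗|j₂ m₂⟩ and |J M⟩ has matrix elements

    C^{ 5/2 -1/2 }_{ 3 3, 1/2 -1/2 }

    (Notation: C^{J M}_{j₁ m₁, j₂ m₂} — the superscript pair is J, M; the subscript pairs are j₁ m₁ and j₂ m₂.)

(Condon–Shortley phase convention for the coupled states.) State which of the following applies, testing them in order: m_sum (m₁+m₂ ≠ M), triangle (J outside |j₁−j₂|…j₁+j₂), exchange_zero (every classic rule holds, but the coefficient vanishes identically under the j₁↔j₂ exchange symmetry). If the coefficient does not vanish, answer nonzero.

m_sum

m-sum: m₁+m₂ = 3+(-1/2) = 5/2, M = -1/2  ✗ ⇒ coefficient is 0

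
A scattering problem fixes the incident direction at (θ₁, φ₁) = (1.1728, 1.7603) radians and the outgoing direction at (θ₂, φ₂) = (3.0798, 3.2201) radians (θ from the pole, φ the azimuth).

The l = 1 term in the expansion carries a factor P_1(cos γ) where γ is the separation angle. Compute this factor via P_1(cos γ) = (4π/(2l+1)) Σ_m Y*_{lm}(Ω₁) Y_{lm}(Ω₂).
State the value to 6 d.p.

Expand P_1 via completeness: Σ_{m} conj(Y_{1,m}) at Ω₁ times Y_{1,m} at Ω₂ —
  term(m=-1) = +0.000753-0.006753i   from Y*(Ω₁)=-0.059994+0.312788i, Y(Ω₂)=-0.021270+0.001673i
  term(m=+0) = -0.092349+0.000000i   from Y*(Ω₁)=+0.189369-0.000000i, Y(Ω₂)=-0.487670+0.000000i
  term(m=+1) = +0.000753+0.006753i   from Y*(Ω₁)=+0.059994+0.312788i, Y(Ω₂)=+0.021270+0.001673i
Σ over m = -0.090844+0.000000i; ×(4π/3) → -0.380527+0.000000i. Real part: -0.380527

-0.380527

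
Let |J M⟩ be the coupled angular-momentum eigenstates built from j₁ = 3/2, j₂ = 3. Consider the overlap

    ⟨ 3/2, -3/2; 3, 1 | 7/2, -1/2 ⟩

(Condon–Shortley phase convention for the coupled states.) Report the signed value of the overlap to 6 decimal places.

√[8·1!2!5!/9! · 0!3!4!2!3!4!] = √(1536/7)
  +(−1)^1/∏(1,0,2,3,0,2)! = -1/24  (running -1/24)
⟨..|..⟩ = √(1536/7)·(-1/24) = -0.617213

−√(8/21) ≈ -0.617213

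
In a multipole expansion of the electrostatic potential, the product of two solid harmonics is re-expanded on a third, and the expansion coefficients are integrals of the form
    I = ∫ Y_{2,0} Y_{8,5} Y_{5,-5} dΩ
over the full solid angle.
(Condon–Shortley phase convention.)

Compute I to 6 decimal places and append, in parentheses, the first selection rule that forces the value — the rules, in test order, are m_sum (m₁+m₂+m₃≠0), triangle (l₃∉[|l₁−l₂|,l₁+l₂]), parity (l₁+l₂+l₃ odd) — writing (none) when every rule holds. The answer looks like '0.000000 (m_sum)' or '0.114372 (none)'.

0.000000 (triangle)

|2−8|≤5≤2+8 violated ⇒ I = 0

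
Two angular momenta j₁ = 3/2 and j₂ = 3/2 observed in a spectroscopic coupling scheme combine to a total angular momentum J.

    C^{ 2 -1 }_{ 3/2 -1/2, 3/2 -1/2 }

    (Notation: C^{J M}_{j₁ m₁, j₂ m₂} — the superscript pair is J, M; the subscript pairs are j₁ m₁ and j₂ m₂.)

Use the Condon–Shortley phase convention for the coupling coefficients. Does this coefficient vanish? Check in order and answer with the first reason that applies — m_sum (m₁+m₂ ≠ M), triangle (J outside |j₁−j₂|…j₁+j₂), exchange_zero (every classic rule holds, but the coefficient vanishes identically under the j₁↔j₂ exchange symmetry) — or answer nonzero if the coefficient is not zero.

m-sum: m₁+m₂ = -1/2+(-1/2) = -1, M = -1  ✓
triangle: |j₁−j₂| = 0 ≤ J = 2 ≤ j₁+j₂ = 3  ✓
exchange: j₁=j₂ and m₁=m₂, and (−1)^(j₁+j₂−J) = (−1)^1 = −1 forces ⟨j₁m₁;j₂m₂|JM⟩ = −⟨j₂m₂;j₁m₁|JM⟩ = −⟨j₁m₁;j₂m₂|JM⟩ ⇒ the coefficient vanishes identically
Racah sum check: Σ_k collapses to 0 ⇒ CG = 0

exchange_zero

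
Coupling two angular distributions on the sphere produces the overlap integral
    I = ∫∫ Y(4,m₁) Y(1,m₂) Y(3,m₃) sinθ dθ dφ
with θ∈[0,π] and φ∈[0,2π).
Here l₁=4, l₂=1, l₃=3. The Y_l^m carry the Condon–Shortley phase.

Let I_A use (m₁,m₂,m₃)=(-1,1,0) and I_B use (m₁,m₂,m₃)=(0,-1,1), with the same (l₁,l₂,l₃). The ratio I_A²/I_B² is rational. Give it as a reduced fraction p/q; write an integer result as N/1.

Shared (l₁,l₂,l₃)=(4,1,3): N and (l;000)² cancel in I_A²/I_B².
A: Δ = 2!·6!·0!/9! = 1/252; Racah Σ t=2..2: t=2:+1/72 = 1/72; ⇒ 3j(4 1 3; -1 1 0)² = 5/126, sgn -1
B: Δ = 2!·6!·0!/9! = 1/252; Racah Σ t=0..0: t=0:+1/96 = 1/96; ⇒ 3j(4 1 3; 0 -1 1)² = 1/42, sgn +1
I_A²/I_B² = (5/126)/(1/42) = 5/3

5/3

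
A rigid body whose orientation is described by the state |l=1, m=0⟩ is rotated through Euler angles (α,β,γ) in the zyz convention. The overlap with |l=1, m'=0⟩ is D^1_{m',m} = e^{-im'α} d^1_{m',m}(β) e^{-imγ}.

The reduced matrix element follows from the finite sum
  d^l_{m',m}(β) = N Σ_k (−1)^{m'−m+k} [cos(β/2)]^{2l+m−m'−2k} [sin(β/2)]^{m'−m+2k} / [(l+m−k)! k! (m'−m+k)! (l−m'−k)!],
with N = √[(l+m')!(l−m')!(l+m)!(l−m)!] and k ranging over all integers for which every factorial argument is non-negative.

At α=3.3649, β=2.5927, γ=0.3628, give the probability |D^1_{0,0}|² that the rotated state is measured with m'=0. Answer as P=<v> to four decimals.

P=0.7278

D^1_{0,0}(3.3649,2.5927,0.3628) = e^{-i·0·3.3649}·d^1_{0,0}(2.5927)·e^{-i·0·0.3628}. Compute d first:
With c≡cos(β/2)=0.271014 and s≡sin(β/2)=0.962575, N=[1·1·1·1]^{1/2}=1.000000
The bounds max(0,m−m')=0 and min(l+m,l−m')=1 give 2 terms
  k=0: (−1)^0·1.0000/(1)·0.2710^2·0.9626^0 = +0.073449
  k=1: (−1)^1·1.0000/(1)·0.2710^0·0.9626^2 = -0.926551
d^1_{0,0}(2.5927) = +0.073449 -0.926551 = -0.853103
|D^1_{0,0}|² = |d^1_{0,0}(β)|² = (-0.853103)² = 0.727784 (the z-rotation phases have unit modulus)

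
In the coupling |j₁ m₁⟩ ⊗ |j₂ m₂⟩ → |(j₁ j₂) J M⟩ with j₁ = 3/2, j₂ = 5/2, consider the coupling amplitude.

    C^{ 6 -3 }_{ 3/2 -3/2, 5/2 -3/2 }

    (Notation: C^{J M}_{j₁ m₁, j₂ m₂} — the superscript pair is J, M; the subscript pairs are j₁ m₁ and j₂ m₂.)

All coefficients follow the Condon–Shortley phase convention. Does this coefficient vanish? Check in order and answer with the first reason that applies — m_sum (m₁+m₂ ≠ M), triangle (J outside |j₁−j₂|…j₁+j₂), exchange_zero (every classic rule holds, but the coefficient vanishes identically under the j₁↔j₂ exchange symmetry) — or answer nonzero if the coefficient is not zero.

m-sum: m₁+m₂ = -3/2+(-3/2) = -3, M = -3  ✓
triangle: need |j₁−j₂| ≤ J ≤ j₁+j₂, i.e. J ∈ [1, 4]; J = 6 is outside ✗ ⇒ coefficient is 0

triangle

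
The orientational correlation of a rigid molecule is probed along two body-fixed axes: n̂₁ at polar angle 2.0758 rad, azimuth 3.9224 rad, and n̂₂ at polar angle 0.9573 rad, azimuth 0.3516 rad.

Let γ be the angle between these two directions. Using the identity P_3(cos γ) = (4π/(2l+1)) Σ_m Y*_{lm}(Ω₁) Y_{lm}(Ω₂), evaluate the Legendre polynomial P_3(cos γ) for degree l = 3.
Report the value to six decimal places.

Summing Y*_{l m}(θ₁,φ₁)·Y_{l m}(θ₂,φ₂) over m ∈ [−3, 3]; prefactor 4π/(2·3+1) = 1.795196:
  m=-3: (+0.195016-0.200463i) × (+0.112527-0.198370i) = -0.017821-0.061243i  (running Σ = -0.017821-0.061243i)
  m=-2: (-0.003477-0.378695i) × (+0.300044-0.254369i) = -0.097372-0.112741i  (running Σ = -0.115193-0.173984i)
  m=-1: (-0.034228-0.033915i) × (+0.163068-0.059820i) = -0.007610-0.003483i  (running Σ = -0.122803-0.177467i)
  m=0: (+0.330335-0.000000i) × (-0.288472+0.000000i) = -0.095292+0.000000i  (running Σ = -0.218096-0.177467i)
  m=1: (+0.034228-0.033915i) × (-0.163068-0.059820i) = -0.007610+0.003483i  (running Σ = -0.225706-0.173984i)
  m=2: (-0.003477+0.378695i) × (+0.300044+0.254369i) = -0.097372+0.112741i  (running Σ = -0.323078-0.061243i)
  m=3: (-0.195016-0.200463i) × (-0.112527-0.198370i) = -0.017821+0.061243i  (running Σ = -0.340899-0.000000i)
Accumulated sum -0.340899-0.000000i; after 4π/(2l+1) scaling, -0.611981-0.000000i ⇒ P_3 = -0.611981

-0.611981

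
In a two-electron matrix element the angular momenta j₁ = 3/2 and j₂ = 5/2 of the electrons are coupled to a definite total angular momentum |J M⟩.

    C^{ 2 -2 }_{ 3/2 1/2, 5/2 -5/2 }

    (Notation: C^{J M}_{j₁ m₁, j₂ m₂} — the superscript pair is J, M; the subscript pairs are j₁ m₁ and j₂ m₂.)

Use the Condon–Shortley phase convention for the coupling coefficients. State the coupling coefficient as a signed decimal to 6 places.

+0.690066  (= +√(10/21))

triangle: 2!·1!·3!/7! = 12/5040
(j±m)!: 2!·1!·0!·5!·0!·4! = 5760
prefactor² = (2J+1)·Δ·N² = 480/7
  k=0: +1/(0!·2!·1!·0!·0!·3!) = 1/12
Σ = 1/12  ⇒  CG² = 480/7·(1/12)² = 10/21
CG = +√(10/21) = +0.690066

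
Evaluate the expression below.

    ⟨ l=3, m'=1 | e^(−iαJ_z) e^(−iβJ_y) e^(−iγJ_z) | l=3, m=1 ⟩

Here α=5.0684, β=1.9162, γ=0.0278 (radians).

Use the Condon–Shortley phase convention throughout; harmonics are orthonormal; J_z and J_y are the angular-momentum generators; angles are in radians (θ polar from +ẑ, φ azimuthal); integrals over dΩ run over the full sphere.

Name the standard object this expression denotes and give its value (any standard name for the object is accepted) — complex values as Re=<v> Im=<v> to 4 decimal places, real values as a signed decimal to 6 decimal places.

This is a Wigner D-matrix element — the rotation-matrix element ⟨l m'| R(α,β,γ) |l m⟩ in the angular-momentum basis.
First d^3_{1,1}(β=1.9162), then the phase factors e^{-i(1)α} and e^{-i(1)γ}:
With c≡cos(β/2)=0.575075 and s≡sin(β/2)=0.818100, N=[24·2·24·2]^{1/2}=48.000000
The bounds max(0,m−m')=0 and min(l+m,l−m')=2 give 3 terms
  k=0: (−1)^0·48.0000/(48)·0.5751^6·0.8181^0 = +0.036170
  k=1: (−1)^1·48.0000/(6)·0.5751^4·0.8181^2 = -0.585602
  k=2: (−1)^2·48.0000/(8)·0.5751^2·0.8181^4 = +0.888848
d^3_{1,1}(1.9162) = +0.036170 -0.585602 +0.888848 = +0.339416
Attach z-rotation phases: D = e^{-i(1)(5.0684)}·(+0.339416)·e^{-i(1)(0.0278)} = +0.127097+0.314721i

Wigner D-matrix element, Re=0.1271 Im=0.3147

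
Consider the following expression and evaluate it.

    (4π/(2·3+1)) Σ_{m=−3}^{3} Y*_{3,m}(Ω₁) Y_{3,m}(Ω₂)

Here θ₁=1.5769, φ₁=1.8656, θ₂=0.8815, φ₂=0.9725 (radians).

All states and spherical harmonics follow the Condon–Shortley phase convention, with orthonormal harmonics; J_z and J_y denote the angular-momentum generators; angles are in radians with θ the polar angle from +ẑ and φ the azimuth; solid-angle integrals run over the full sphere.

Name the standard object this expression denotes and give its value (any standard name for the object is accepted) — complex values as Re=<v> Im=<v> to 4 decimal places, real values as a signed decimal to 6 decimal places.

This sum is the spherical-harmonic addition theorem: it equals the Legendre polynomial P_l(cos γ) of the angle γ between the two directions.
Summing Y*_{l m}(θ₁,φ₁)·Y_{l m}(θ₂,φ₂) over m ∈ [−3, 3]; prefactor 4π/(2·3+1) = 1.795196:
  m=-3: (0.32272 - 0.26440j) × (-0.18694 - 0.04261j) = -0.07160 + 0.03568j  (running Σ = -0.07160 + 0.03568j)
  m=-2: (0.00518 + 0.00347j) × (-0.14149 - 0.36028j) = 0.00052 - 0.00236j  (running Σ = -0.07108 + 0.03332j)
  m=-1: (0.09388 - 0.30917j) × (0.14362 - 0.21070j) = -0.05166 - 0.06418j  (running Σ = -0.12274 - 0.03087j)
  m=0: (0.00683 + 0.00000j) × (-0.23201 + 0.00000j) = -0.00159 + 0.00000j  (running Σ = -0.12432 - 0.03087j)
  m=1: (-0.09388 - 0.30917j) × (-0.14362 - 0.21070j) = -0.05166 + 0.06418j  (running Σ = -0.17598 + 0.03332j)
  m=2: (0.00518 - 0.00347j) × (-0.14149 + 0.36028j) = 0.00052 + 0.00236j  (running Σ = -0.17547 + 0.03568j)
  m=3: (-0.32272 - 0.26440j) × (0.18694 - 0.04261j) = -0.07160 - 0.03568j  (running Σ = -0.24706 + 0.00000j)
Σ over m = -0.24706 + 0.00000j; ×(4π/7) → -0.44353 + 0.00000j. Real part: -0.443529

Legendre polynomial (addition theorem), -0.443529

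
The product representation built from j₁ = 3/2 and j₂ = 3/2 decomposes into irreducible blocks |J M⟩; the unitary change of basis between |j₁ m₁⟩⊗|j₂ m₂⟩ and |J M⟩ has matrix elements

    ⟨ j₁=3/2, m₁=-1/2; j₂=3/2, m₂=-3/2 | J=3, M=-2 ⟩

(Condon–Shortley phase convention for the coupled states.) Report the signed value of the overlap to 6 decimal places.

√[7·0!3!3!/7! · 1!2!0!3!1!5!] = √(72)
  +(−1)^0/∏(0,0,2,0,1,3)! = 1/12  (running 1/12)
⟨..|..⟩ = √(72)·(1/12) = +0.707107

+0.707107  (= +√(1/2))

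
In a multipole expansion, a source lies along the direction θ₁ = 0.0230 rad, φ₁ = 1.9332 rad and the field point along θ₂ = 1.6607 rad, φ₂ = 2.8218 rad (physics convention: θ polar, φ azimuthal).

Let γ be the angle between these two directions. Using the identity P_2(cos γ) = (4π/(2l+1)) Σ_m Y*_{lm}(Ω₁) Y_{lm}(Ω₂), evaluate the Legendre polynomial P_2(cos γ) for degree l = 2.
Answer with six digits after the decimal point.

Expand P_2 via completeness: Σ_{m} conj(Y_{2,m}) at Ω₁ times Y_{2,m} at Ω₂ —
  term(m=-2) = (-0.000016, -0.000077)   from Y*(Ω₁)=(-0.000153, -0.000135), Y(Ω₂)=(0.307426, 0.228694)
  term(m=-1) = (-0.000774, 0.000952)   from Y*(Ω₁)=(-0.006297, 0.016609), Y(Ω₂)=(0.065579, 0.021717)
  term(m=+0) = (-0.193979, 0.000000)   from Y*(Ω₁)=(0.630283, -0.000000), Y(Ω₂)=(-0.307765, 0.000000)
  term(m=+1) = (-0.000774, -0.000952)   from Y*(Ω₁)=(0.006297, 0.016609), Y(Ω₂)=(-0.065579, 0.021717)
  term(m=+2) = (-0.000016, 0.000077)   from Y*(Ω₁)=(-0.000153, 0.000135), Y(Ω₂)=(0.307426, -0.228694)
Accumulated sum (-0.195558, 0.000000); after 4π/(2l+1) scaling, (-0.491491, 0.000000) ⇒ P_2 = -0.491491

-0.491491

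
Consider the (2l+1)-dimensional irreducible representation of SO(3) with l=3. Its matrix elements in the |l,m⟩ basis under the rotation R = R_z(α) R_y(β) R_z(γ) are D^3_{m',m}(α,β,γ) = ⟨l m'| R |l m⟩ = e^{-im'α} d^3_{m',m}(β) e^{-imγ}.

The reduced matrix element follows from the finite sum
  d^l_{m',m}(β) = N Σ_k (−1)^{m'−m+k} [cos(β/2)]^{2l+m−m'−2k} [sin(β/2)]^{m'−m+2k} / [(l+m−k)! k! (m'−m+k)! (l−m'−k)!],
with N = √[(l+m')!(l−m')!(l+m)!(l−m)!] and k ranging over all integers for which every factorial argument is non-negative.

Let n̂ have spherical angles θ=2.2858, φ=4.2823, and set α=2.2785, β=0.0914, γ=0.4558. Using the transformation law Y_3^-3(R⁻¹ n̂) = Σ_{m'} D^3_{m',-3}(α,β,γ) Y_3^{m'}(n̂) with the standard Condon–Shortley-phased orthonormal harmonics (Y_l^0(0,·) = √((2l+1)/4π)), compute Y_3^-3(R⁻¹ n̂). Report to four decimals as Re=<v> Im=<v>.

Need the full column D^3_{m',-3} for m'=−3..3 at α=2.2785, β=0.0914, γ=0.4558.
cos(β/2)=0.998956, sin(β/2)=0.045684
d^3_{-3,-3}: single k=0 term ⇒ +0.993752;  D = -0.339745+0.933871i
d^3_{-2,-3}: single k=0 term ⇒ -0.111320;  D = -0.104231+0.039089i
d^3_{-1,-3}: single k=0 term ⇒ +0.008049;  D = -0.007047-0.003889i
d^3_{0,-3}: single k=0 term ⇒ -0.000425;  D = -0.000086-0.000416i
d^3_{1,-3}: single k=0 term ⇒ +0.000017;  D = +0.000010-0.000013i
d^3_{2,-3}: single k=0 term ⇒ -0.000000;  D = +0.000000-0.000000i
d^3_{3,-3}: single k=0 term ⇒ +0.000000;  D = +0.000000+0.000000i
Y_3^{m'}(θ=2.2858,φ=4.2823) and Σ D·Y over m':
  (-0.3397+0.9339i)·(+0.1726-0.0497i)  (-0.1042+0.0391i)·(+0.2492+0.2896i)  (-0.0070-0.0039i)·(-0.1169+0.2549i)  (-0.0001-0.0004i)·(+0.2082+0.0000i)  (+0.0000-0.0000i)·(+0.1169+0.2549i)  (+0.0000-0.0000i)·(+0.2492-0.2896i)  (+0.0000+0.0000i)·(-0.1726-0.0497i)
Y_3^-3(R⁻¹ n̂) = -0.047689+0.156217i

Re=-0.0477 Im=0.1562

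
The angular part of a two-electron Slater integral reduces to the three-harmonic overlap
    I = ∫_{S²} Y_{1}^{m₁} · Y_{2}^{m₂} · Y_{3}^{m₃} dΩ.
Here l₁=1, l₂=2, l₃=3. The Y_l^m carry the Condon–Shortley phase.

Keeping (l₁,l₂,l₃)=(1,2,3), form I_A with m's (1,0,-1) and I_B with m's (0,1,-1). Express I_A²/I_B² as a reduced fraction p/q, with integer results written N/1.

Same 1,2,3: normalisation and zero-m 3j drop out of the ratio.
A: Δ: 0! 2! 4! / 7! → 1/105; sum: t=0:+1/8 = 1/8; 3j²(1 2 3; 1 0 -1) = Δ·Π!·Σ² = 2/35  (sign +1)
B: Δ: 0! 2! 4! / 7! → 1/105; sum: t=0:+1/6 = 1/6; 3j²(1 2 3; 0 1 -1) = Δ·Π!·Σ² = 8/105  (sign +1)
I_A²/I_B² = (2/35)/(8/105) = 3/4

3/4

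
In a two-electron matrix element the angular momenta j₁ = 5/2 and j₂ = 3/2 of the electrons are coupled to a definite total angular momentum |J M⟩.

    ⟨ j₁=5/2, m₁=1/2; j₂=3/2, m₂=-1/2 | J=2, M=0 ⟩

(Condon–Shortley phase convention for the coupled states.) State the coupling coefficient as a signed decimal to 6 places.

−√(1/14) ≈ -0.267261

triangle: 2!·3!·1!/7! = 12/5040
(j±m)!: 3!·2!·1!·2!·2!·2! = 96
prefactor² = (2J+1)·Δ·N² = 8/7
  k=0: +1/(0!·2!·2!·1!·1!·0!) = 1/4
  k=1: −1/(1!·1!·1!·0!·2!·1!) = -1/2
Σ = -1/4  ⇒  CG² = 8/7·(-1/4)² = 1/14
CG = −√(1/14) = -0.267261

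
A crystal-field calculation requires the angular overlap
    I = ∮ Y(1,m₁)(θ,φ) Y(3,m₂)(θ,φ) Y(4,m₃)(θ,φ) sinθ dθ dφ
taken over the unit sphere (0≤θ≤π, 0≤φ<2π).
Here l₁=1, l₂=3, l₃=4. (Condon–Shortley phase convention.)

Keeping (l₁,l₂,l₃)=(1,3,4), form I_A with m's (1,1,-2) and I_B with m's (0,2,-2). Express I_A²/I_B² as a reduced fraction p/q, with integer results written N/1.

5/4

Shared (l₁,l₂,l₃)=(1,3,4): N and (l;000)² cancel in I_A²/I_B².
A: Δ = 0!·2!·6!/9! = 1/252; Racah Σ t=0..0: t=0:+1/96 = 1/96; ⇒ 3j(1 3 4; 1 1 -2)² = 5/84, sgn +1
B: Δ = 0!·2!·6!/9! = 1/252; Racah Σ t=0..0: t=0:+1/120 = 1/120; ⇒ 3j(1 3 4; 0 2 -2)² = 1/21, sgn +1
I_A²/I_B² = (5/84)/(1/21) = 5/4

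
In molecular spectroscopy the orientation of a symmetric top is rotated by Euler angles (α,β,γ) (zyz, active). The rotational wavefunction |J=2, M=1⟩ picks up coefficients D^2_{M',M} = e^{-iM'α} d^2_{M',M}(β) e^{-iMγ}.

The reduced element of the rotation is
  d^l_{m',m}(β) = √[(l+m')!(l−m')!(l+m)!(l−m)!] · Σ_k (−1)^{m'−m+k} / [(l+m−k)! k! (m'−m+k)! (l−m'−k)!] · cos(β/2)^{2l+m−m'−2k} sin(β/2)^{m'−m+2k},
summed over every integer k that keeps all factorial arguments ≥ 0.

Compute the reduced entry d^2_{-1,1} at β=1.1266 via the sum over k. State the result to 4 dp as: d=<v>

d=0.5302

d^2_{-1,1}(β=1.1266) via the finite sum:
c=cos(1.126600/2)=0.845498, s=sin(1.126600/2)=0.533979; N=√[1·6·6·1]=6.000000
Admissible k: 2..3 (factorial args all ≥0)
  k=2: (−1)^0·6.0000/(2)·0.8455^2·0.5340^2 = +0.611498
  k=3: (−1)^1·6.0000/(6)·0.8455^0·0.5340^4 = -0.081301
d^2_{-1,1}(1.1266) = +0.611498 -0.081301 = +0.530196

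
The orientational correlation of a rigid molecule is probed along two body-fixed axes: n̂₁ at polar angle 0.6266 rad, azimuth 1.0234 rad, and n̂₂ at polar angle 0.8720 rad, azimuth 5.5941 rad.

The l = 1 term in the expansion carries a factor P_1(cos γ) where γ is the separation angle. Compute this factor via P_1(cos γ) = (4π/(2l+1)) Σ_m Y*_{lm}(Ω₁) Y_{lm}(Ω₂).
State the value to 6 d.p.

0.457688

Addition theorem: P_1(cos γ) = (4π/3) Σ_m Y*_{lm}(Ω₁) Y_{lm}(Ω₂), m = −1…1:
  [-1]  conj(Y_{1,-1})(Ω₁) = +0.105444+0.172993i ; Y_{1,-1}(Ω₂) = +0.204161+0.168188i ; Δ = -0.007568+0.053053i
  [+0]  conj(Y_{1,0})(Ω₁) = +0.395781-0.000000i ; Y_{1,0}(Ω₂) = +0.314316+0.000000i ; Δ = +0.124400+0.000000i
  [+1]  conj(Y_{1,1})(Ω₁) = -0.105444+0.172993i ; Y_{1,1}(Ω₂) = -0.204161+0.168188i ; Δ = -0.007568-0.053053i
Accumulated sum +0.109265+0.000000i; after 4π/(2l+1) scaling, +0.457688+0.000000i ⇒ P_1 = 0.457688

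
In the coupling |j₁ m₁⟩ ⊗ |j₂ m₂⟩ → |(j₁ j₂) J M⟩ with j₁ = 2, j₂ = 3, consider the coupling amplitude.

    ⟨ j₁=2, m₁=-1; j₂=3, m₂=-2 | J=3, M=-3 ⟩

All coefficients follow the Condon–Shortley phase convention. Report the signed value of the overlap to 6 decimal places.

j₁+j₂−J=2  J+j₁−j₂=2  J−j₁+j₂=4  j₁+j₂+J+1=9
(j₁±m₁, j₂±m₂, J±M) = (1,3,1,5,0,6)
P² = 960
sum k=1..1:
  [1] −1/48 = -1/48
S = -1/48
C² = P²·S² = 5/12 ; C = -0.645497

-0.645497  (= −√(5/12))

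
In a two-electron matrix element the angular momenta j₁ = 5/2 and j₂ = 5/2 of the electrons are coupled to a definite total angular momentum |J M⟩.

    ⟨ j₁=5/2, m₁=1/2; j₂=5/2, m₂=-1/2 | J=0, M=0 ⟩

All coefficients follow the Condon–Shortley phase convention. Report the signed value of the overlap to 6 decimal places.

+√(1/6) ≈ +0.408248

triangle: 5!·0!·0!/6! = 120/720
(j±m)!: 3!·2!·2!·3!·0!·0! = 144
prefactor² = (2J+1)·Δ·N² = 24
  k=2: +1/(2!·3!·0!·0!·0!·0!) = 1/12
Σ = 1/12  ⇒  CG² = 24·(1/12)² = 1/6
CG = +√(1/6) = +0.408248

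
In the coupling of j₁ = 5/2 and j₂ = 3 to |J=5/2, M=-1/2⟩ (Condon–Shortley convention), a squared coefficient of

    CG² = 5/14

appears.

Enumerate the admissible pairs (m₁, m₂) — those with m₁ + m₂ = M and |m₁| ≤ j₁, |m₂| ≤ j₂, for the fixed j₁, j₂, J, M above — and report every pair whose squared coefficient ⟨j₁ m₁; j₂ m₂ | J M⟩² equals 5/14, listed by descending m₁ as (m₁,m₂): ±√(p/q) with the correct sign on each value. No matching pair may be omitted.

Admissible pairs with m₁+m₂ = M = -1/2: (-5/2,2), (-3/2,1), (-1/2,0), (1/2,-1), (3/2,-2), (5/2,-3)
  (m₁,m₂)=(5/2,-3): CG² = 5/21, CG = +√(5/21)
  (m₁,m₂)=(3/2,-2): CG² = 1/14, CG = +√(1/14)
  (m₁,m₂)=(1/2,-1): CG² = 8/35, CG = −√(8/35)
  (m₁,m₂)=(-1/2,0): CG² = 8/105, CG = +√(8/105)
  (m₁,m₂)=(-3/2,1): CG² = 1/35, CG = +√(1/35)
  (m₁,m₂)=(-5/2,2): CG² = 5/14, CG = −√(5/14)   ← matches the target
Pairs with CG² = 5/14: (-5/2,2): −√(5/14)

(-5/2,2): −√(5/14)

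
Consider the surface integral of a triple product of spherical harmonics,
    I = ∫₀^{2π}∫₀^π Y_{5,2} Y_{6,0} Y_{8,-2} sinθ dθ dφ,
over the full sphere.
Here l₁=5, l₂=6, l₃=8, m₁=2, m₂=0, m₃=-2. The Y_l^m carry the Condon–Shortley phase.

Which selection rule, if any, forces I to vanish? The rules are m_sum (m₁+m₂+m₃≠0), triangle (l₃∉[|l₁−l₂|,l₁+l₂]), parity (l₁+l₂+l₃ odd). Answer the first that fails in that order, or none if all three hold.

m₁+m₂+m₃ = 2 + 0 − 2 = 0  ✓
triangle: |5−6|=1 ≤ l₃=8 ≤ 5+6=11  ✓
parity: l₁+l₂+l₃ = 19 is odd  ✗

parity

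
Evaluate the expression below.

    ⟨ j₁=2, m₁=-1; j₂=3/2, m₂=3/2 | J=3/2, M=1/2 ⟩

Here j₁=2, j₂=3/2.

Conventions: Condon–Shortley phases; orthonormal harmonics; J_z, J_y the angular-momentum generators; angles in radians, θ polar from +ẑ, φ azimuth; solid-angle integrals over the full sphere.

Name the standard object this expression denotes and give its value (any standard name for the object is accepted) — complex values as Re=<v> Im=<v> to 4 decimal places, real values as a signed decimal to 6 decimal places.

Clebsch–Gordan coefficient, +√(2/5) ≈ +0.632456

This is a Clebsch–Gordan (vector-coupling) coefficient.
triangle: 2!·2!·1!/6! = 4/720
(j±m)!: 1!·3!·3!·0!·2!·1! = 72
prefactor² = (2J+1)·Δ·N² = 8/5
  k=2: +1/(2!·0!·1!·1!·1!·0!) = 1/2
Σ = 1/2  ⇒  CG² = 8/5·(1/2)² = 2/5
CG = +√(2/5) = +0.632456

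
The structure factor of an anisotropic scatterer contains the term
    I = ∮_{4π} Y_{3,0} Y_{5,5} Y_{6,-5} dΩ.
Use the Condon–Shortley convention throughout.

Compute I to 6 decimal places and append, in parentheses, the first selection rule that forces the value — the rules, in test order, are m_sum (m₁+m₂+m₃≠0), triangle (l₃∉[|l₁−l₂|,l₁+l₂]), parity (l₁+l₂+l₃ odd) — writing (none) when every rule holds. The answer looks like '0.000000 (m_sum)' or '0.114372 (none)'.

Rules hold: Σm=0, L=14 even, 2≤6≤8.
N = 7·11·13 = 1001
Δ = 2!·4!·8!/15! = 1/675675
Racah Σ t=0..2: t=0:+1/8640 t=1:−1/2304 t=2:+1/8640 = -7/34560
⇒ 3j(3 5 6; 0 0 0)² = 7/429, sgn -1
Racah Σ t=2..2: t=2:+1/483840 = 1/483840
⇒ 3j(3 5 6; 0 5 -5)² = 3/91, sgn -1
4πI² = N·(3j₀)²·(3jₘ)² = 7/13
I = +1·√(0.538462/4π) = 0.20700098
No selection rule forces the value: the integral is nonzero (none).

0.207001 (none)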